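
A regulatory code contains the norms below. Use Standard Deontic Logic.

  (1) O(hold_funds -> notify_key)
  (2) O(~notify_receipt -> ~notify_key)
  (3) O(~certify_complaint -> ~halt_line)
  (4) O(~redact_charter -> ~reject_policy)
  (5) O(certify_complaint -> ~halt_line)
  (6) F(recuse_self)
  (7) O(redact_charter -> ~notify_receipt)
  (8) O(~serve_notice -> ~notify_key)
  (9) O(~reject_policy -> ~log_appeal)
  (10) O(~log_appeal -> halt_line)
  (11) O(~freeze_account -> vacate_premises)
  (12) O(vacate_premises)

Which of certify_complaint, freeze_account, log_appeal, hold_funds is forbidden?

hold_funds

Premises 3 and 5 are O(~certify_complaint -> ~halt_line) and O(certify_complaint -> ~halt_line); every ideal world satisfies ~certify_complaint or certify_complaint, so in either case ~halt_line holds — hence O(~halt_line).
Premise 10 is O(~log_appeal -> halt_line); contrapositively O(~halt_line -> log_appeal). Since O(~halt_line) holds, K gives O(log_appeal).
The contrapositive of premise 9 (O(~reject_policy -> ~log_appeal)) is O(log_appeal -> reject_policy), and O(log_appeal) is already established, so O(reject_policy).
The contrapositive of premise 4 (O(~redact_charter -> ~reject_policy)) is O(reject_policy -> redact_charter), and O(reject_policy) is already established, so O(redact_charter).
From O(redact_charter) and premise 7, O(redact_charter -> ~notify_receipt), we obtain O(~notify_receipt).
With premise 2, O(~notify_receipt -> ~notify_key), the K-axiom yields O(~notify_key).
Premise 1 is O(hold_funds -> notify_key); contrapositively O(~notify_key -> ~hold_funds). Since O(~notify_key) holds, K gives O(~hold_funds).
So O(~hold_funds) holds, i.e. hold_funds is forbidden. None of the other listed options is forbidden under the premises.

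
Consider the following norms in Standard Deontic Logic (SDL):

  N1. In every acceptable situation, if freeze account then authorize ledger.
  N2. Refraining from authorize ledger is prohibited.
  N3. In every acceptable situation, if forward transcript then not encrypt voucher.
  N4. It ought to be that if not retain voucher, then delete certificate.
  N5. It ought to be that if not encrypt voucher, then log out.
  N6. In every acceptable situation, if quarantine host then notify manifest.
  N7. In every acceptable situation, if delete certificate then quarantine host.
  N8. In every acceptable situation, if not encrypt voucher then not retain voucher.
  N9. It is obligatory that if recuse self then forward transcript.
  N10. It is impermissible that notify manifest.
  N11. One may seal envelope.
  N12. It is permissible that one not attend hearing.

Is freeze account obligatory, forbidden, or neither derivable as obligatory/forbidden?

Neither

Premise 1 is O(freeze_account → authorize_ledger); even if O(authorize_ledger) held, inferring O(freeze_account) would be affirming the consequent — invalid.
No premise or chain of K-axiom applications forces O(freeze_account), and none forces O(¬freeze_account). So freeze_account is neither obligatory nor forbidden under these norms.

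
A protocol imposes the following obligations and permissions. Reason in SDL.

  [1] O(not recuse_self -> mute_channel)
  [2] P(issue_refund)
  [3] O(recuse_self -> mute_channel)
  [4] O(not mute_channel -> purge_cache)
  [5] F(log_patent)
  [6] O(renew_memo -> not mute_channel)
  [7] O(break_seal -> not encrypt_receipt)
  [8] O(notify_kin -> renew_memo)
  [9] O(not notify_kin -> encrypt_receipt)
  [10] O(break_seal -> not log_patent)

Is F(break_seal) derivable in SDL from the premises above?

Yes

Premises 1 and 3 are O(not recuse_self -> mute_channel) and O(recuse_self -> mute_channel); every ideal world satisfies not recuse_self or recuse_self, so in either case mute_channel holds — hence O(mute_channel).
Premise 6, O(renew_memo -> not mute_channel), contraposes to O(mute_channel -> not renew_memo); with O(mute_channel) we get O(not renew_memo).
The contrapositive of premise 8 (O(notify_kin -> renew_memo)) is O(not renew_memo -> not notify_kin), and O(not renew_memo) is already established, so O(not notify_kin).
With premise 9, O(not notify_kin -> encrypt_receipt), the K-axiom yields O(encrypt_receipt).
The contrapositive of premise 7 (O(break_seal -> not encrypt_receipt)) is O(encrypt_receipt -> not break_seal), and O(encrypt_receipt) is already established, so O(not break_seal).
Premises 2, 4, 5, 10 do not contribute to this derivation.
So O(not break_seal) holds, i.e. F(break_seal). The claim follows.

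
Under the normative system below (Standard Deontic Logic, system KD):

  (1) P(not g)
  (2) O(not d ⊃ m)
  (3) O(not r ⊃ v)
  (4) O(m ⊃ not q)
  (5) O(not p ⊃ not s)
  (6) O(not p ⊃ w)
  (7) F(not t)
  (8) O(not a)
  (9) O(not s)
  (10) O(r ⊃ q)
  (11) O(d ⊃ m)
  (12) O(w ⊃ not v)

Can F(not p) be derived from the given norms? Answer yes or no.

Yes

Premises 2 and 11 cover both cases: O(not d ⊃ m) and O(d ⊃ m). Since not d ∨ d is a tautology, O(m) follows.
With premise 4, O(m ⊃ not q), the K-axiom yields O(not q).
Premise 10, O(r ⊃ q), contraposes to O(not q ⊃ not r); with O(not q) we get O(not r).
Premise 3 is O(not r ⊃ v); since O(not r), deontic closure gives O(v).
Premise 12 is O(w ⊃ not v); contrapositively O(v ⊃ not w). Since O(v) holds, K gives O(not w).
Premise 6, O(not p ⊃ w), contraposes to O(not w ⊃ p); with O(not w) we get O(p).
Premises 1, 5, 7, 8, 9 do not contribute to this derivation.
So O(p) holds, i.e. F(not p). The claim follows.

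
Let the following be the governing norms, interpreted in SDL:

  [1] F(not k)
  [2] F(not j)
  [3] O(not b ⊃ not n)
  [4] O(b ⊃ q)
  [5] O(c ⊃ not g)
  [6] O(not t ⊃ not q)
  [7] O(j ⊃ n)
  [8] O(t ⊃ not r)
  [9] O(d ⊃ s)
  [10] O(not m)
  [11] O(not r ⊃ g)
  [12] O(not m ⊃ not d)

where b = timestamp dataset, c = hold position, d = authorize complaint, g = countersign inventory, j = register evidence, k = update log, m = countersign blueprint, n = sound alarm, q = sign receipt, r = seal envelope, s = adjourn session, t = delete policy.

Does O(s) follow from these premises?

Premise 9 is O(d ⊃ s), but O(d) is not derivable from the premises, so it does not yield O(s).
No other premise forces O(s). An ideal world satisfying every premise can still have s false, so O(s) is not derivable.

No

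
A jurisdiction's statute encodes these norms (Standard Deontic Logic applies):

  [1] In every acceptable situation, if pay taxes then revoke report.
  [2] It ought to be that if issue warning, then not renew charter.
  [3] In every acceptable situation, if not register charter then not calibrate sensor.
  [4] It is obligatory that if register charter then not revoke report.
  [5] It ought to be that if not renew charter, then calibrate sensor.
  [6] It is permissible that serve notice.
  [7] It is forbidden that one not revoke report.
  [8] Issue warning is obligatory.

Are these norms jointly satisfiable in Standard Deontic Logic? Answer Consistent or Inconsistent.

Inconsistent

F(¬revoke_report) at premise 7 means O(revoke_report).
The contrapositive of premise 4 (O(register_charter → ¬revoke_report)) is O(revoke_report → ¬register_charter), and O(revoke_report) is already established, so O(¬register_charter).
From O(¬register_charter) and premise 3, O(¬register_charter → ¬calibrate_sensor), we obtain O(¬calibrate_sensor).
Premise 5 is O(¬renew_charter → calibrate_sensor); contrapositively O(¬calibrate_sensor → renew_charter). Since O(¬calibrate_sensor) holds, K gives O(renew_charter).
The contrapositive of premise 2 (O(issue_warning → ¬renew_charter)) is O(renew_charter → ¬issue_warning), and O(renew_charter) is already established, so O(¬issue_warning).
But premise 8 directly asserts O(issue_warning).
We now have both O(¬issue_warning) and O(issue_warning) — issue_warning is simultaneously obligatory and forbidden, violating the D-axiom.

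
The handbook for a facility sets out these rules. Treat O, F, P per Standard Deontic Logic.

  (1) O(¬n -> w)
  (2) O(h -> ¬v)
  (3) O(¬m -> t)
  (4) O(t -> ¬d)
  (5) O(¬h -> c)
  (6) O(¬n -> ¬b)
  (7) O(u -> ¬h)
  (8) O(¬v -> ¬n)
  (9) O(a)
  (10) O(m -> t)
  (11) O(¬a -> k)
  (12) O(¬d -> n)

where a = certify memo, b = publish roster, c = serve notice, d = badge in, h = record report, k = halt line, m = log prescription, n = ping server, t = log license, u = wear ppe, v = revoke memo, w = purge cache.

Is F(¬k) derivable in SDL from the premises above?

No

Premise 11 is O(¬a -> k), but O(¬a) is not derivable from the premises, so it does not yield O(k).
No other premise forces O(k). An ideal world satisfying every premise can still have ¬k true, so F(¬k) is not derivable.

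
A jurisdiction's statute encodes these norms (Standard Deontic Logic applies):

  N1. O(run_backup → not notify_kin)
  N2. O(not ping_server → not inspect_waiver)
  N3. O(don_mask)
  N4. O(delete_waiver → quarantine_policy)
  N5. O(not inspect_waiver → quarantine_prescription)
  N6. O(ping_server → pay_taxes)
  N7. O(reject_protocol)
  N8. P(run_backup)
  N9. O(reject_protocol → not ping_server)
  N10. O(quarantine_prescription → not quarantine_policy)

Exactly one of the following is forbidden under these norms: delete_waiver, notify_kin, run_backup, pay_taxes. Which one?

delete_waiver

Premise 7 states O(reject_protocol) outright.
Premise 9 is O(reject_protocol → not ping_server); since O(reject_protocol), deontic closure gives O(not ping_server).
With premise 2, O(not ping_server → not inspect_waiver), the K-axiom yields O(not inspect_waiver).
Premise 5 is O(not inspect_waiver → quarantine_prescription); since O(not inspect_waiver), deontic closure gives O(quarantine_prescription).
Premise 10 is O(quarantine_prescription → not quarantine_policy); since O(quarantine_prescription), deontic closure gives O(not quarantine_policy).
The contrapositive of premise 4 (O(delete_waiver → quarantine_policy)) is O(not quarantine_policy → not delete_waiver), and O(not quarantine_policy) is already established, so O(not delete_waiver).
So O(not delete_waiver) holds, i.e. delete_waiver is forbidden. None of the other listed options is forbidden under the premises.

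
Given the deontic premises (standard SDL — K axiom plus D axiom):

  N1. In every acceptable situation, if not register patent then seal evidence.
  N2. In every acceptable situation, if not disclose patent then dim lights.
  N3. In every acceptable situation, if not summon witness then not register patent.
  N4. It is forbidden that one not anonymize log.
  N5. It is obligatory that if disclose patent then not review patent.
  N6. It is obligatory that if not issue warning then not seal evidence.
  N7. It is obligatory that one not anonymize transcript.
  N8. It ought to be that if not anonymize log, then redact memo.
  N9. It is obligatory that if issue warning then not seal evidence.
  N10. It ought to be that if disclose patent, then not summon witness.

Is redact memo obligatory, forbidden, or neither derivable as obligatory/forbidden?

Neither

Premise 8 is O(¬anonymize_log → redact_memo), but O(¬anonymize_log) is not derivable from the premises, so it does not yield O(redact_memo).
No premise or chain of K-axiom applications forces O(redact_memo), and none forces O(¬redact_memo). So redact_memo is neither obligatory nor forbidden under these norms.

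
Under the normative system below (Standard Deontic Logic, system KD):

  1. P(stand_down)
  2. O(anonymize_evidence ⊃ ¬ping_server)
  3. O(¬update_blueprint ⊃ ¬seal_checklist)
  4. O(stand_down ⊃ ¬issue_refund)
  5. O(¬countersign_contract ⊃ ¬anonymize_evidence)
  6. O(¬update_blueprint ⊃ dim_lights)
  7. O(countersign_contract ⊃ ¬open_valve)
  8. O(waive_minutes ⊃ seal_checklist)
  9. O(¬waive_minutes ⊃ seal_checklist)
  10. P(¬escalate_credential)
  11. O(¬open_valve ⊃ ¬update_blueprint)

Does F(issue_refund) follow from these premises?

Premise 4 is O(stand_down ⊃ ¬issue_refund), but O(stand_down) is not derivable from the premises (the permission P(stand_down) asserts only ¬O(¬stand_down), not O(stand_down)), so it does not yield O(¬issue_refund).
No other premise forces O(¬issue_refund). An ideal world satisfying every premise can still have issue_refund true, so F(issue_refund) is not derivable.

No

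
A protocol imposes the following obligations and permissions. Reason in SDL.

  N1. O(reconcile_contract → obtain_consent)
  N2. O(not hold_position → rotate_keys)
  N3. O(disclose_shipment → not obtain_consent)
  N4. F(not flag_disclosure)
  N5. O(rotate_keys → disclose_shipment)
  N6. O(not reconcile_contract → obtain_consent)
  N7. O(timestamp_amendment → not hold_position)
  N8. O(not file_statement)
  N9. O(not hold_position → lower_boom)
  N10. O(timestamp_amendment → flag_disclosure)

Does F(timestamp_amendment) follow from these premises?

Premises 6 and 1 cover both cases: O(not reconcile_contract → obtain_consent) and O(reconcile_contract → obtain_consent). Since not reconcile_contract ∨ reconcile_contract is a tautology, O(obtain_consent) follows.
The contrapositive of premise 3 (O(disclose_shipment → not obtain_consent)) is O(obtain_consent → not disclose_shipment), and O(obtain_consent) is already established, so O(not disclose_shipment).
Premise 5, O(rotate_keys → disclose_shipment), contraposes to O(not disclose_shipment → not rotate_keys); with O(not disclose_shipment) we get O(not rotate_keys).
The contrapositive of premise 2 (O(not hold_position → rotate_keys)) is O(not rotate_keys → hold_position), and O(not rotate_keys) is already established, so O(hold_position).
Premise 7, O(timestamp_amendment → not hold_position), contraposes to O(hold_position → not timestamp_amendment); with O(hold_position) we get O(not timestamp_amendment).
Premises 4, 8, 9, 10 do not contribute to this derivation.
So O(not timestamp_amendment) holds, i.e. F(timestamp_amendment). The claim follows.

Yes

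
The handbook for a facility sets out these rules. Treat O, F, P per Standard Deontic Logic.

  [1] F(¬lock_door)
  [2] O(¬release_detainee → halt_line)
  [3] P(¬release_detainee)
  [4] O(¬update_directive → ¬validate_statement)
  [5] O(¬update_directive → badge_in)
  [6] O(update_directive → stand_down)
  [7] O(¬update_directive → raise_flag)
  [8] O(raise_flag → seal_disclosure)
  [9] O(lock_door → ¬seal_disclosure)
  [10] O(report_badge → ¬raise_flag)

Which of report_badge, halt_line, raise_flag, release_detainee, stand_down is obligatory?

Premise 1 is F(¬lock_door), i.e. O(lock_door).
From O(lock_door) and premise 9, O(lock_door → ¬seal_disclosure), we obtain O(¬seal_disclosure).
Premise 8 is O(raise_flag → seal_disclosure); contrapositively O(¬seal_disclosure → ¬raise_flag). Since O(¬seal_disclosure) holds, K gives O(¬raise_flag).
The contrapositive of premise 7 (O(¬update_directive → raise_flag)) is O(¬raise_flag → update_directive), and O(¬raise_flag) is already established, so O(update_directive).
Applying K to premise 6 (O(update_directive → stand_down)) and O(update_directive) yields O(stand_down).
So O(stand_down) holds — stand_down is obligatory. None of the other listed options is made obligatory by any chain of premises.

stand_down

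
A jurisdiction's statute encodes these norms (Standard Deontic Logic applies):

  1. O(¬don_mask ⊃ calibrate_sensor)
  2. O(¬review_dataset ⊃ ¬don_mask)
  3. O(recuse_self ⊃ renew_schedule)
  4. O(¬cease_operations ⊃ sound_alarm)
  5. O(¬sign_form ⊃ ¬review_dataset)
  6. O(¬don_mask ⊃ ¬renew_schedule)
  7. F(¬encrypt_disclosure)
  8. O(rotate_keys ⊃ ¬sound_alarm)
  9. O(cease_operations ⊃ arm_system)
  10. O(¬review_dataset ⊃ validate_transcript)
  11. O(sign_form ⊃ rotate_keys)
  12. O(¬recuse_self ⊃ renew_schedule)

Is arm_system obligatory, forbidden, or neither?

Obligatory

Premises 3 and 12 cover both cases: O(recuse_self ⊃ renew_schedule) and O(¬recuse_self ⊃ renew_schedule). Since recuse_self ∨ ¬recuse_self is a tautology, O(renew_schedule) follows.
Premise 6 is O(¬don_mask ⊃ ¬renew_schedule); contrapositively O(renew_schedule ⊃ don_mask). Since O(renew_schedule) holds, K gives O(don_mask).
Premise 2 is O(¬review_dataset ⊃ ¬don_mask); contrapositively O(don_mask ⊃ review_dataset). Since O(don_mask) holds, K gives O(review_dataset).
Premise 5 is O(¬sign_form ⊃ ¬review_dataset); contrapositively O(review_dataset ⊃ sign_form). Since O(review_dataset) holds, K gives O(sign_form).
Applying K to premise 11 (O(sign_form ⊃ rotate_keys)) and O(sign_form) yields O(rotate_keys).
From O(rotate_keys) and premise 8, O(rotate_keys ⊃ ¬sound_alarm), we obtain O(¬sound_alarm).
Premise 4 is O(¬cease_operations ⊃ sound_alarm); contrapositively O(¬sound_alarm ⊃ cease_operations). Since O(¬sound_alarm) holds, K gives O(cease_operations).
Applying K to premise 9 (O(cease_operations ⊃ arm_system)) and O(cease_operations) yields O(arm_system).
Premises 1, 7, 10 do not contribute to this derivation.
Hence arm_system is obligatory.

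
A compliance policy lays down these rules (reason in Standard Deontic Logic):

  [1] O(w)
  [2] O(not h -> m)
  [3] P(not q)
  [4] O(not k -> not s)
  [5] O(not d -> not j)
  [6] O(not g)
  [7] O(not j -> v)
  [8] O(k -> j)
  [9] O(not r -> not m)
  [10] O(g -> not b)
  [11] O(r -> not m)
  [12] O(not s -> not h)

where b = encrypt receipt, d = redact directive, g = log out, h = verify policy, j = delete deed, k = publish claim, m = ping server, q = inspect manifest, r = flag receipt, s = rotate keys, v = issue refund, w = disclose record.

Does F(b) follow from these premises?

Premise 10 is O(g -> not b), but O(g) is not derivable from the premises, so it does not yield O(not b).
No other premise forces O(not b). An ideal world satisfying every premise can still have b true, so F(b) is not derivable.

No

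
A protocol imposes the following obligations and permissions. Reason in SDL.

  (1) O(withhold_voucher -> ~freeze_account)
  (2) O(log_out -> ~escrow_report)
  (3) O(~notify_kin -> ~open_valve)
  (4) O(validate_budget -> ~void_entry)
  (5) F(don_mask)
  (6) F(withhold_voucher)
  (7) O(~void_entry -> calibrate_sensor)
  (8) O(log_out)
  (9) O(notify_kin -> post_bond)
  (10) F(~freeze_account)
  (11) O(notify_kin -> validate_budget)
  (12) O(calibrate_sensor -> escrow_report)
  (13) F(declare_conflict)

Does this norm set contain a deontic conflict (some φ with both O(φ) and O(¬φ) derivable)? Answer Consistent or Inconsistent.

Premise 1 is O(withhold_voucher -> ~freeze_account), but O(withhold_voucher) is not derivable from the premises, so it does not yield O(~freeze_account).
So O(~freeze_account) is not derivable, and the apparent clash with O(freeze_account) does not arise.
A world satisfying every obligation exists (e.g. calibrate_sensor=false, declare_conflict=false, don_mask=false, escrow_report=false, freeze_account=true, log_out=true, notify_kin=false, open_valve=false, post_bond=false, validate_budget=false, void_entry=true, withhold_voucher=false); no atom is both obligatory and forbidden, so the set is consistent.

Consistent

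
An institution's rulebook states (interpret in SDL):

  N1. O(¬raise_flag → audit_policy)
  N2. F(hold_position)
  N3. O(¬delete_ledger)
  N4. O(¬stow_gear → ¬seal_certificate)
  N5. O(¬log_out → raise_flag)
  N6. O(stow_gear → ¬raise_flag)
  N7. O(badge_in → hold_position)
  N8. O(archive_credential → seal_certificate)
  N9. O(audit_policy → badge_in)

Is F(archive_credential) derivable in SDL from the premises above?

Yes

Premise 2 is F(hold_position), i.e. O(¬hold_position).
The contrapositive of premise 7 (O(badge_in → hold_position)) is O(¬hold_position → ¬badge_in), and O(¬hold_position) is already established, so O(¬badge_in).
Premise 9, O(audit_policy → badge_in), contraposes to O(¬badge_in → ¬audit_policy); with O(¬badge_in) we get O(¬audit_policy).
Premise 1 is O(¬raise_flag → audit_policy); contrapositively O(¬audit_policy → raise_flag). Since O(¬audit_policy) holds, K gives O(raise_flag).
The contrapositive of premise 6 (O(stow_gear → ¬raise_flag)) is O(raise_flag → ¬stow_gear), and O(raise_flag) is already established, so O(¬stow_gear).
Applying K to premise 4 (O(¬stow_gear → ¬seal_certificate)) and O(¬stow_gear) yields O(¬seal_certificate).
Premise 8, O(archive_credential → seal_certificate), contraposes to O(¬seal_certificate → ¬archive_credential); with O(¬seal_certificate) we get O(¬archive_credential).
Premises 3, 5 do not contribute to this derivation.
So O(¬archive_credential) holds, i.e. F(archive_credential). The claim follows.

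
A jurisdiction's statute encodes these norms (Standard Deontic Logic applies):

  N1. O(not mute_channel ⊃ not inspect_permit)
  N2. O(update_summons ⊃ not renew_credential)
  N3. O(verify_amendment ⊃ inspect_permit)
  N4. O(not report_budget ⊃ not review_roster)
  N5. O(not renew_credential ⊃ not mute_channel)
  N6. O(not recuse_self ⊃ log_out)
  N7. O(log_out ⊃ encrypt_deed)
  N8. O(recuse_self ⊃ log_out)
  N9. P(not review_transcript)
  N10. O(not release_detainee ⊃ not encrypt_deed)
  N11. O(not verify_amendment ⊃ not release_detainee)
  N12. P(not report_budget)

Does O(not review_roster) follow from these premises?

No

Premise 4 is O(not report_budget ⊃ not review_roster), but O(not report_budget) is not derivable from the premises (the permission P(not report_budget) asserts only not O(report_budget), not O(not report_budget)), so it does not yield O(not review_roster).
No other premise forces O(not review_roster). An ideal world satisfying every premise can still have not review_roster false, so O(not review_roster) is not derivable.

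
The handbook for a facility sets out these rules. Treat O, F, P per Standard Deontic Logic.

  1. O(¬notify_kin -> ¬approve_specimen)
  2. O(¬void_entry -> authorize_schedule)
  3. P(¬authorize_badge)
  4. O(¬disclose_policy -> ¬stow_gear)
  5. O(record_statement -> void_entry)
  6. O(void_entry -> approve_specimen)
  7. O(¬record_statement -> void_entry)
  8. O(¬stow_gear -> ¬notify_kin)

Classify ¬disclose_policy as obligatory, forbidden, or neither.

Forbidden

By case analysis on ¬record_statement: premise 7 gives O(¬record_statement -> void_entry) and premise 5 gives O(record_statement -> void_entry), so O(void_entry) either way.
From O(void_entry) and premise 6, O(void_entry -> approve_specimen), we obtain O(approve_specimen).
Premise 1, O(¬notify_kin -> ¬approve_specimen), contraposes to O(approve_specimen -> notify_kin); with O(approve_specimen) we get O(notify_kin).
Premise 8, O(¬stow_gear -> ¬notify_kin), contraposes to O(notify_kin -> stow_gear); with O(notify_kin) we get O(stow_gear).
The contrapositive of premise 4 (O(¬disclose_policy -> ¬stow_gear)) is O(stow_gear -> disclose_policy), and O(stow_gear) is already established, so O(disclose_policy).
Premises 2, 3 do not contribute to this derivation.
Thus O(disclose_policy), which is F(¬disclose_policy): ¬disclose_policy is forbidden.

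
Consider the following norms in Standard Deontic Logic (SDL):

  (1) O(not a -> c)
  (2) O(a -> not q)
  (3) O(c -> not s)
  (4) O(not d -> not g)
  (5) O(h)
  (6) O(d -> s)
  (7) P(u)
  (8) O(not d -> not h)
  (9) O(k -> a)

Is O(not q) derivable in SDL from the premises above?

Yes

From premise 5 we have O(h).
Premise 8 is O(not d -> not h); contrapositively O(h -> d). Since O(h) holds, K gives O(d).
From O(d) and premise 6, O(d -> s), we obtain O(s).
The contrapositive of premise 3 (O(c -> not s)) is O(s -> not c), and O(s) is already established, so O(not c).
The contrapositive of premise 1 (O(not a -> c)) is O(not c -> a), and O(not c) is already established, so O(a).
Premise 2 is O(a -> not q); since O(a), deontic closure gives O(not q).
Premises 4, 7, 9 do not contribute to this derivation.
So O(not q) follows.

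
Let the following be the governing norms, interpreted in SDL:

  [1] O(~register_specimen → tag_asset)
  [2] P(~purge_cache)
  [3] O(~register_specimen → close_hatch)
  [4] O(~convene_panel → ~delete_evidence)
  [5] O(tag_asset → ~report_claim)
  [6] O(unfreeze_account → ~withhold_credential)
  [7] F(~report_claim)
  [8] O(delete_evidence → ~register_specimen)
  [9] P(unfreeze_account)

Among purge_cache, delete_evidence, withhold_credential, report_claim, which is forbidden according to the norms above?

delete_evidence

Premise 7 is F(~report_claim), i.e. O(report_claim).
The contrapositive of premise 5 (O(tag_asset → ~report_claim)) is O(report_claim → ~tag_asset), and O(report_claim) is already established, so O(~tag_asset).
Premise 1 is O(~register_specimen → tag_asset); contrapositively O(~tag_asset → register_specimen). Since O(~tag_asset) holds, K gives O(register_specimen).
Premise 8, O(delete_evidence → ~register_specimen), contraposes to O(register_specimen → ~delete_evidence); with O(register_specimen) we get O(~delete_evidence).
So O(~delete_evidence) holds, i.e. delete_evidence is forbidden. None of the other listed options is forbidden under the premises.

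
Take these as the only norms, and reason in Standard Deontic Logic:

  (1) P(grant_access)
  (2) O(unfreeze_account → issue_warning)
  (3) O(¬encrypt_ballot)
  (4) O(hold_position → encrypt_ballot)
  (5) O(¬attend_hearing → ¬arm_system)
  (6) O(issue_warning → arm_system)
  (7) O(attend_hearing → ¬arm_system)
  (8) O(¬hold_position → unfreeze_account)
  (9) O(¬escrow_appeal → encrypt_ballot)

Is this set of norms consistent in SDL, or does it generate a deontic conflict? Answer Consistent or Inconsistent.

Inconsistent

By case analysis on ¬attend_hearing: premise 5 gives O(¬attend_hearing → ¬arm_system) and premise 7 gives O(attend_hearing → ¬arm_system), so O(¬arm_system) either way.
The contrapositive of premise 6 (O(issue_warning → arm_system)) is O(¬arm_system → ¬issue_warning), and O(¬arm_system) is already established, so O(¬issue_warning).
Premise 2, O(unfreeze_account → issue_warning), contraposes to O(¬issue_warning → ¬unfreeze_account); with O(¬issue_warning) we get O(¬unfreeze_account).
Premise 8 is O(¬hold_position → unfreeze_account); contrapositively O(¬unfreeze_account → hold_position). Since O(¬unfreeze_account) holds, K gives O(hold_position).
From O(hold_position) and premise 4, O(hold_position → encrypt_ballot), we obtain O(encrypt_ballot).
Yet premise 3 states O(¬encrypt_ballot).
We now have both O(encrypt_ballot) and O(¬encrypt_ballot) — encrypt_ballot is simultaneously obligatory and forbidden, violating the D-axiom.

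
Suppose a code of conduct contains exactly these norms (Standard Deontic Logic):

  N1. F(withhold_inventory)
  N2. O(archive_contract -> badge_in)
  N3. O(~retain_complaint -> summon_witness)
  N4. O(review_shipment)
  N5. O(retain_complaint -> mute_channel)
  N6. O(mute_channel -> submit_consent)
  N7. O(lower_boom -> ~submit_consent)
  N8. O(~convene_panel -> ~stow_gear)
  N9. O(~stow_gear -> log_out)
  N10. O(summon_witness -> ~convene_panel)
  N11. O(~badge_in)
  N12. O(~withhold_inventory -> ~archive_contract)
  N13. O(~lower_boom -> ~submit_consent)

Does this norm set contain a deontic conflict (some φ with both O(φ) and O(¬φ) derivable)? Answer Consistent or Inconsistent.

Premise 2 is O(archive_contract -> badge_in), but O(archive_contract) is not derivable from the premises, so it does not yield O(badge_in).
So O(badge_in) is not derivable, and the apparent clash with O(~badge_in) does not arise.
A world satisfying every obligation exists (e.g. archive_contract=false, badge_in=false, convene_panel=false, log_out=true, lower_boom=false, mute_channel=false, retain_complaint=false, review_shipment=true, stow_gear=false, submit_consent=false, summon_witness=true, withhold_inventory=false); no atom is both obligatory and forbidden, so the set is consistent.

Consistent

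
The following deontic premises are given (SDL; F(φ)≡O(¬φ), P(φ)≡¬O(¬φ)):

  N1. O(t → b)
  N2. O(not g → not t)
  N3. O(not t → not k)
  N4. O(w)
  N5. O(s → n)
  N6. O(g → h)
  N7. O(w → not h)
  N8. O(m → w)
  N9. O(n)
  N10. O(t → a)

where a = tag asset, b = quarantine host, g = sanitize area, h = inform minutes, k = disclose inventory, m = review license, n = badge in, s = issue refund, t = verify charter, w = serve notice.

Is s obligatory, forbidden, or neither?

Neither

Premise 5 is O(s → n); even if O(n) held, inferring O(s) would be affirming the consequent — invalid.
No premise or chain of K-axiom applications forces O(s), and none forces O(not s). So s is neither obligatory nor forbidden under these norms.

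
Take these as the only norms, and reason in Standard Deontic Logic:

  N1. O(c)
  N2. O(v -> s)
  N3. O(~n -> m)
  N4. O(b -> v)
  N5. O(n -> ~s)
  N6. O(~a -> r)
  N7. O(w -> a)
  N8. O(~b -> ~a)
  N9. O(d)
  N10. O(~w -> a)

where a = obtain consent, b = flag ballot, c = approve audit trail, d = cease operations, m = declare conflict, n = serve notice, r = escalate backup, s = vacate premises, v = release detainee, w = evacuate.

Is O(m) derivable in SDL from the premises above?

Premises 10 and 7 are O(~w -> a) and O(w -> a); every ideal world satisfies ~w or w, so in either case a holds — hence O(a).
The contrapositive of premise 8 (O(~b -> ~a)) is O(a -> b), and O(a) is already established, so O(b).
From O(b) and premise 4, O(b -> v), we obtain O(v).
From O(v) and premise 2, O(v -> s), we obtain O(s).
Premise 5, O(n -> ~s), contraposes to O(s -> ~n); with O(s) we get O(~n).
From O(~n) and premise 3, O(~n -> m), we obtain O(m).
Premises 1, 6, 9 do not contribute to this derivation.
So O(m) follows.

Yes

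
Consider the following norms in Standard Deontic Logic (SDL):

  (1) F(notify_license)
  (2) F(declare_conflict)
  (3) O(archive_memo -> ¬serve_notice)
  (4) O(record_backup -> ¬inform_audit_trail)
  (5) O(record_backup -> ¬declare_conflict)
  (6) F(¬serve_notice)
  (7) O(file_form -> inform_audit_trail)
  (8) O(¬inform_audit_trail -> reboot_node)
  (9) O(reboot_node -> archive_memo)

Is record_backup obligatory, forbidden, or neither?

Forbidden

Premise 6 is F(¬serve_notice), i.e. O(serve_notice).
Premise 3, O(archive_memo -> ¬serve_notice), contraposes to O(serve_notice -> ¬archive_memo); with O(serve_notice) we get O(¬archive_memo).
Premise 9, O(reboot_node -> archive_memo), contraposes to O(¬archive_memo -> ¬reboot_node); with O(¬archive_memo) we get O(¬reboot_node).
The contrapositive of premise 8 (O(¬inform_audit_trail -> reboot_node)) is O(¬reboot_node -> inform_audit_trail), and O(¬reboot_node) is already established, so O(inform_audit_trail).
The contrapositive of premise 4 (O(record_backup -> ¬inform_audit_trail)) is O(inform_audit_trail -> ¬record_backup), and O(inform_audit_trail) is already established, so O(¬record_backup).
Premises 1, 2, 5, 7 do not contribute to this derivation.
Thus O(¬record_backup), which is F(record_backup): record_backup is forbidden.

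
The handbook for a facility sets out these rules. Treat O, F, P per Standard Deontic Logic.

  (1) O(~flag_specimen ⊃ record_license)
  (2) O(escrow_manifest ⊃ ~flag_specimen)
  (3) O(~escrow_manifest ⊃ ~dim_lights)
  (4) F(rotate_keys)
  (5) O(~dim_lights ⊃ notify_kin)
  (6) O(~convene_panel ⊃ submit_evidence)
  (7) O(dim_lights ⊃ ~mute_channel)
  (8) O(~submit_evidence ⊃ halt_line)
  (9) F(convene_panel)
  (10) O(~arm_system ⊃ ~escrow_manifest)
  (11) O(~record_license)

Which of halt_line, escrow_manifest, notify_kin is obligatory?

notify_kin

Premise 11 states O(~record_license) outright.
Premise 1 is O(~flag_specimen ⊃ record_license); contrapositively O(~record_license ⊃ flag_specimen). Since O(~record_license) holds, K gives O(flag_specimen).
Premise 2, O(escrow_manifest ⊃ ~flag_specimen), contraposes to O(flag_specimen ⊃ ~escrow_manifest); with O(flag_specimen) we get O(~escrow_manifest).
Premise 3 is O(~escrow_manifest ⊃ ~dim_lights); since O(~escrow_manifest), deontic closure gives O(~dim_lights).
Premise 5 is O(~dim_lights ⊃ notify_kin); since O(~dim_lights), deontic closure gives O(notify_kin).
So O(notify_kin) holds — notify_kin is obligatory. None of the other listed options is made obligatory by any chain of premises.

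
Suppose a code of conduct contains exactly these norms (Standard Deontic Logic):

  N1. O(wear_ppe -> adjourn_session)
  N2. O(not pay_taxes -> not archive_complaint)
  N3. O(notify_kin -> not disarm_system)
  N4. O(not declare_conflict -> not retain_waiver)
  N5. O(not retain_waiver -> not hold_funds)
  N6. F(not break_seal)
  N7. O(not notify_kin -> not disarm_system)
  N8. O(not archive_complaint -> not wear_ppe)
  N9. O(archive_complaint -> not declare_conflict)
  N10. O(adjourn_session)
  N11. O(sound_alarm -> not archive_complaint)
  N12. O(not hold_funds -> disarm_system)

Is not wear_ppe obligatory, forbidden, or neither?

Obligatory

Premises 3 and 7 cover both cases: O(notify_kin -> not disarm_system) and O(not notify_kin -> not disarm_system). Since notify_kin ∨ not notify_kin is a tautology, O(not disarm_system) follows.
Premise 12 is O(not hold_funds -> disarm_system); contrapositively O(not disarm_system -> hold_funds). Since O(not disarm_system) holds, K gives O(hold_funds).
The contrapositive of premise 5 (O(not retain_waiver -> not hold_funds)) is O(hold_funds -> retain_waiver), and O(hold_funds) is already established, so O(retain_waiver).
Premise 4, O(not declare_conflict -> not retain_waiver), contraposes to O(retain_waiver -> declare_conflict); with O(retain_waiver) we get O(declare_conflict).
The contrapositive of premise 9 (O(archive_complaint -> not declare_conflict)) is O(declare_conflict -> not archive_complaint), and O(declare_conflict) is already established, so O(not archive_complaint).
From O(not archive_complaint) and premise 8, O(not archive_complaint -> not wear_ppe), we obtain O(not wear_ppe).
Premises 1, 2, 6, 10, 11 do not contribute to this derivation.
Hence not wear_ppe is obligatory.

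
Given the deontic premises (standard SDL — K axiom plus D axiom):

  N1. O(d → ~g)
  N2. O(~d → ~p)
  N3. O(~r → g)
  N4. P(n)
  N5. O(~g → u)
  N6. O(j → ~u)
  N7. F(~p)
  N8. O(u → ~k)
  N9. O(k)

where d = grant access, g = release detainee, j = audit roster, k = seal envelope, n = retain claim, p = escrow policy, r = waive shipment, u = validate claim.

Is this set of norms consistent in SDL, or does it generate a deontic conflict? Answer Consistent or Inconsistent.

Inconsistent

Premise 9 states O(k) outright.
The contrapositive of premise 8 (O(u → ~k)) is O(k → ~u), and O(k) is already established, so O(~u).
Premise 5 is O(~g → u); contrapositively O(~u → g). Since O(~u) holds, K gives O(g).
The contrapositive of premise 1 (O(d → ~g)) is O(g → ~d), and O(g) is already established, so O(~d).
Premise 2 is O(~d → ~p); since O(~d), deontic closure gives O(~p).
But premise 7, F(~p), means O(p).
We now have both O(~p) and O(p) — p is simultaneously obligatory and forbidden, violating the D-axiom.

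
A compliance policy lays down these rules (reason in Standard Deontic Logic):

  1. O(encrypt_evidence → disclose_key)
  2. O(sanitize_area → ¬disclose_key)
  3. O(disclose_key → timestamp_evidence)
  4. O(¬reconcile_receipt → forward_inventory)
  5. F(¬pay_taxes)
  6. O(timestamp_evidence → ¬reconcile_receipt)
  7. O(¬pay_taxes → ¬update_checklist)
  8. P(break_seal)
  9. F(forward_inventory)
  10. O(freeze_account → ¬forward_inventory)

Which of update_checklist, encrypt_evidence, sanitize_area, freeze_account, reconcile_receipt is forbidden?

encrypt_evidence

Premise 9 is F(forward_inventory), i.e. O(¬forward_inventory).
The contrapositive of premise 4 (O(¬reconcile_receipt → forward_inventory)) is O(¬forward_inventory → reconcile_receipt), and O(¬forward_inventory) is already established, so O(reconcile_receipt).
The contrapositive of premise 6 (O(timestamp_evidence → ¬reconcile_receipt)) is O(reconcile_receipt → ¬timestamp_evidence), and O(reconcile_receipt) is already established, so O(¬timestamp_evidence).
Premise 3, O(disclose_key → timestamp_evidence), contraposes to O(¬timestamp_evidence → ¬disclose_key); with O(¬timestamp_evidence) we get O(¬disclose_key).
Premise 1, O(encrypt_evidence → disclose_key), contraposes to O(¬disclose_key → ¬encrypt_evidence); with O(¬disclose_key) we get O(¬encrypt_evidence).
So O(¬encrypt_evidence) holds, i.e. encrypt_evidence is forbidden. None of the other listed options is forbidden under the premises.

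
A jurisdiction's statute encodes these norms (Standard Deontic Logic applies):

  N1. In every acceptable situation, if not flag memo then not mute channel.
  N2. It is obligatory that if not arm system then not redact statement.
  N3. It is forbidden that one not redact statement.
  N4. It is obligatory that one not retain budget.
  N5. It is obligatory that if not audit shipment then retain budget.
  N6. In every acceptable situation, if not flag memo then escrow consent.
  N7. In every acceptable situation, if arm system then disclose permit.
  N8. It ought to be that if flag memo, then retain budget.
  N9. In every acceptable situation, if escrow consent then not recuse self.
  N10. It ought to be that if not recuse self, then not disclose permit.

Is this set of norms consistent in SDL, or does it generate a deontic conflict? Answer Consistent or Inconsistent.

Inconsistent

Premise 3 is F(¬redact_statement), i.e. O(redact_statement).
Premise 2, O(¬arm_system → ¬redact_statement), contraposes to O(redact_statement → arm_system); with O(redact_statement) we get O(arm_system).
Applying K to premise 7 (O(arm_system → disclose_permit)) and O(arm_system) yields O(disclose_permit).
Premise 10, O(¬recuse_self → ¬disclose_permit), contraposes to O(disclose_permit → recuse_self); with O(disclose_permit) we get O(recuse_self).
Premise 9, O(escrow_consent → ¬recuse_self), contraposes to O(recuse_self → ¬escrow_consent); with O(recuse_self) we get O(¬escrow_consent).
Premise 6 is O(¬flag_memo → escrow_consent); contrapositively O(¬escrow_consent → flag_memo). Since O(¬escrow_consent) holds, K gives O(flag_memo).
From O(flag_memo) and premise 8, O(flag_memo → retain_budget), we obtain O(retain_budget).
But premise 4 directly asserts O(¬retain_budget).
We now have both O(retain_budget) and O(¬retain_budget) — retain_budget is simultaneously obligatory and forbidden, violating the D-axiom.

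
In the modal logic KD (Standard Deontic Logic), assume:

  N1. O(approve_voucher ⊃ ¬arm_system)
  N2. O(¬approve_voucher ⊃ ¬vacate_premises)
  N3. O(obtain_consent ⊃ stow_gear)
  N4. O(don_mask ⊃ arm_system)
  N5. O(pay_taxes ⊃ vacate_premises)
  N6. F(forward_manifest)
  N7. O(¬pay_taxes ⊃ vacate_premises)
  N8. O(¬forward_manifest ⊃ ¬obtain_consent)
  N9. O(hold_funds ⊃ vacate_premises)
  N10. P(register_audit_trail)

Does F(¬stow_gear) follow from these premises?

No

Premise 3 is O(obtain_consent ⊃ stow_gear), but O(obtain_consent) is not derivable from the premises, so it does not yield O(stow_gear).
No other premise forces O(stow_gear). An ideal world satisfying every premise can still have ¬stow_gear true, so F(¬stow_gear) is not derivable.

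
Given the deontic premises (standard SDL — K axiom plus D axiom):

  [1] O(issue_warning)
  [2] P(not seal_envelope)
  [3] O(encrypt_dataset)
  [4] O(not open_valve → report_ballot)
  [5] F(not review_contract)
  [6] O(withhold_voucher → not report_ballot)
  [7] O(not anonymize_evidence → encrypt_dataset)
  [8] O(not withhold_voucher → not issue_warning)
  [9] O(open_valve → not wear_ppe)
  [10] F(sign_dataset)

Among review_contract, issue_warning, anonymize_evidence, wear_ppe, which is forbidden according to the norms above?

wear_ppe

From premise 1 we have O(issue_warning).
Premise 8, O(not withhold_voucher → not issue_warning), contraposes to O(issue_warning → withhold_voucher); with O(issue_warning) we get O(withhold_voucher).
Premise 6 is O(withhold_voucher → not report_ballot); since O(withhold_voucher), deontic closure gives O(not report_ballot).
The contrapositive of premise 4 (O(not open_valve → report_ballot)) is O(not report_ballot → open_valve), and O(not report_ballot) is already established, so O(open_valve).
Applying K to premise 9 (O(open_valve → not wear_ppe)) and O(open_valve) yields O(not wear_ppe).
So O(not wear_ppe) holds, i.e. wear_ppe is forbidden. None of the other listed options is forbidden under the premises.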